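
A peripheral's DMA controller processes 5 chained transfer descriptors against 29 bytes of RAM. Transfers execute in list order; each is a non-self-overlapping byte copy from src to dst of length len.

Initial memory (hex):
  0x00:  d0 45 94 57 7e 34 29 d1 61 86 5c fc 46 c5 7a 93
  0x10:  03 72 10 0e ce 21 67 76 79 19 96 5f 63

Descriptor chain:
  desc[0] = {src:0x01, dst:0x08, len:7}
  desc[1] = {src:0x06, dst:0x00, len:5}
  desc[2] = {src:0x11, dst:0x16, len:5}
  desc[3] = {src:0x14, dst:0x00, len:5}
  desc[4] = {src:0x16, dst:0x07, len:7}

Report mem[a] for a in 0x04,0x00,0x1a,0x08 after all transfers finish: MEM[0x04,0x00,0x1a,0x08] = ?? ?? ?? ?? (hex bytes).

MEM[0x04,0x00,0x1a,0x08] = 0e ce 21 10

D0: mem[0x08..0x0e] <- [45 94 57 7e 34 29 d1]
D1: mem[0x00..0x04] <- [29 d1 45 94 57]
D2: mem[0x16..0x1a] <- [72 10 0e ce 21]
D3: mem[0x00..0x04] <- [ce 21 72 10 0e]
D4: mem[0x07..0x0d] <- [72 10 0e ce 21 5f 63]
query mem[0x04]=0x0e, mem[0x00]=0xce, mem[0x1a]=0x21, mem[0x08]=0x10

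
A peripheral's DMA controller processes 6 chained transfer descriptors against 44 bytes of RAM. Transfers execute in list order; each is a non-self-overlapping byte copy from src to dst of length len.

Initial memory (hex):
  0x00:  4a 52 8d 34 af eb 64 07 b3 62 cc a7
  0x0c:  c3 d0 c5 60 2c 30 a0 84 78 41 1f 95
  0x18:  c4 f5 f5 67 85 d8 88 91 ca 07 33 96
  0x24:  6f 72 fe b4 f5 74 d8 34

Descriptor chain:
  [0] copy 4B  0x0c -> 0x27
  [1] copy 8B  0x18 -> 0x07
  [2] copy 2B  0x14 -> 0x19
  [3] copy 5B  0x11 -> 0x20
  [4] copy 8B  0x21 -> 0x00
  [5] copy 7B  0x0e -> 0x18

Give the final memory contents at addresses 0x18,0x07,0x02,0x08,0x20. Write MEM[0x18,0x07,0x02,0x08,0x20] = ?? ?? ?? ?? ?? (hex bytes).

MEM[0x18,0x07,0x02,0x08,0x20] = 91 d0 78 f5 30

[0] 0x0c->0x27 len=4 : c3 d0 c5 60
[1] 0x18->0x07 len=8 : c4 f5 f5 67 85 d8 88 91
[2] 0x14->0x19 len=2 : 78 41
[3] 0x11->0x20 len=5 : 30 a0 84 78 41
[4] 0x21->0x00 len=8 : a0 84 78 41 72 fe c3 d0
[5] 0x0e->0x18 len=7 : 91 60 2c 30 a0 84 78
query mem[0x18]=0x91, mem[0x07]=0xd0, mem[0x02]=0x78, mem[0x08]=0xf5, mem[0x20]=0x30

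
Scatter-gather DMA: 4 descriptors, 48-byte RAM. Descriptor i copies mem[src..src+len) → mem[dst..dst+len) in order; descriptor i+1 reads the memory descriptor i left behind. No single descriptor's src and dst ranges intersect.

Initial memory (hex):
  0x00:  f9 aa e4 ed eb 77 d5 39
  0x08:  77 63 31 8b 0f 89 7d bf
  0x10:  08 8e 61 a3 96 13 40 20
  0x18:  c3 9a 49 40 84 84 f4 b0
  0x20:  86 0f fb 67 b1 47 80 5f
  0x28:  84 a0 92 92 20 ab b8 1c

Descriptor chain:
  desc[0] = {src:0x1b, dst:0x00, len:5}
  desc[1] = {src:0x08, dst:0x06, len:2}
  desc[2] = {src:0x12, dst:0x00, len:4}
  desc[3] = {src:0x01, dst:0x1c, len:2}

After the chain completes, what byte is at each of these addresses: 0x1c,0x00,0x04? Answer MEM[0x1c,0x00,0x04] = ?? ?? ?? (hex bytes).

[0] 0x1b->0x00 len=5 : 40 84 84 f4 b0
[1] 0x08->0x06 len=2 : 77 63
[2] 0x12->0x00 len=4 : 61 a3 96 13
[3] 0x01->0x1c len=2 : a3 96
query mem[0x1c]=0xa3, mem[0x00]=0x61, mem[0x04]=0xb0

MEM[0x1c,0x00,0x04] = a3 61 b0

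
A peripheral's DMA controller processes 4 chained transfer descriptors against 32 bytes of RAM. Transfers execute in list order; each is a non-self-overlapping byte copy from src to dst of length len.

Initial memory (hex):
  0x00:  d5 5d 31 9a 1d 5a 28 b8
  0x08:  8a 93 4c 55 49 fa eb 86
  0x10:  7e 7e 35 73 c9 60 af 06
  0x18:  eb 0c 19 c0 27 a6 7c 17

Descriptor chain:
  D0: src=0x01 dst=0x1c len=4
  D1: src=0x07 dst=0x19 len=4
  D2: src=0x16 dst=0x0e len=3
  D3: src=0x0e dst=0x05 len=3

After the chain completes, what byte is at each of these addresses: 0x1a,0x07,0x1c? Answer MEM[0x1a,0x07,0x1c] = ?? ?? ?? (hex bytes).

MEM[0x1a,0x07,0x1c] = 8a eb 4c

D0: mem[0x1c..0x1f] <- [5d 31 9a 1d]
D1: mem[0x19..0x1c] <- [b8 8a 93 4c]
D2: mem[0x0e..0x10] <- [af 06 eb]
D3: mem[0x05..0x07] <- [af 06 eb]
query mem[0x1a]=0x8a, mem[0x07]=0xeb, mem[0x1c]=0x4c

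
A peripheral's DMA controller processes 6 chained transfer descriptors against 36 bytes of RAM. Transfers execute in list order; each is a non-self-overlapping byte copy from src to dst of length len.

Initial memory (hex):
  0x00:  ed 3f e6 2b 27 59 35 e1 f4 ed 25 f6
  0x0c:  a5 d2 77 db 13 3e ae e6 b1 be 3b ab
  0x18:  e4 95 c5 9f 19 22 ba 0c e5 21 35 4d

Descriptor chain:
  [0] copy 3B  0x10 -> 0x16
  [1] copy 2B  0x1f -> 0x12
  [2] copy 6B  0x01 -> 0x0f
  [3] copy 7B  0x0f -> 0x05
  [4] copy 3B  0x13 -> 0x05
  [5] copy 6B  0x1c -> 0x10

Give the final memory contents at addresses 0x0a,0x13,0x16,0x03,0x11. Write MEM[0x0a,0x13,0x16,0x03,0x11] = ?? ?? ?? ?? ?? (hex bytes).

[0] 0x10->0x16 len=3 : 13 3e ae
[1] 0x1f->0x12 len=2 : 0c e5
[2] 0x01->0x0f len=6 : 3f e6 2b 27 59 35
[3] 0x0f->0x05 len=7 : 3f e6 2b 27 59 35 be
[4] 0x13->0x05 len=3 : 59 35 be
[5] 0x1c->0x10 len=6 : 19 22 ba 0c e5 21
query mem[0x0a]=0x35, mem[0x13]=0x0c, mem[0x16]=0x13, mem[0x03]=0x2b, mem[0x11]=0x22

MEM[0x0a,0x13,0x16,0x03,0x11] = 35 0c 13 2b 22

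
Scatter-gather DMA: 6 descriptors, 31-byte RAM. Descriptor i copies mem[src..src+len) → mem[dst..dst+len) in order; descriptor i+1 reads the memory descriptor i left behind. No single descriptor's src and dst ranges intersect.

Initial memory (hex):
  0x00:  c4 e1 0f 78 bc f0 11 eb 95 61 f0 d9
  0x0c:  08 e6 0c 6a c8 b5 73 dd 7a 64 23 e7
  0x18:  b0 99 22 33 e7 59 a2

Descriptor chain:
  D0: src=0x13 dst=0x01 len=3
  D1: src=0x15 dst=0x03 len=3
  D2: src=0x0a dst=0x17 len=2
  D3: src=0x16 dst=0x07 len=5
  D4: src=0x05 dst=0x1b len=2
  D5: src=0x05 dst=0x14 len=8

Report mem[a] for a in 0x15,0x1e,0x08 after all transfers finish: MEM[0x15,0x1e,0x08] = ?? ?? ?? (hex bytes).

MEM[0x15,0x1e,0x08] = 11 a2 f0

[0] 0x13->0x01 len=3 : dd 7a 64
[1] 0x15->0x03 len=3 : 64 23 e7
[2] 0x0a->0x17 len=2 : f0 d9
[3] 0x16->0x07 len=5 : 23 f0 d9 99 22
[4] 0x05->0x1b len=2 : e7 11
[5] 0x05->0x14 len=8 : e7 11 23 f0 d9 99 22 08
query mem[0x15]=0x11, mem[0x1e]=0xa2, mem[0x08]=0xf0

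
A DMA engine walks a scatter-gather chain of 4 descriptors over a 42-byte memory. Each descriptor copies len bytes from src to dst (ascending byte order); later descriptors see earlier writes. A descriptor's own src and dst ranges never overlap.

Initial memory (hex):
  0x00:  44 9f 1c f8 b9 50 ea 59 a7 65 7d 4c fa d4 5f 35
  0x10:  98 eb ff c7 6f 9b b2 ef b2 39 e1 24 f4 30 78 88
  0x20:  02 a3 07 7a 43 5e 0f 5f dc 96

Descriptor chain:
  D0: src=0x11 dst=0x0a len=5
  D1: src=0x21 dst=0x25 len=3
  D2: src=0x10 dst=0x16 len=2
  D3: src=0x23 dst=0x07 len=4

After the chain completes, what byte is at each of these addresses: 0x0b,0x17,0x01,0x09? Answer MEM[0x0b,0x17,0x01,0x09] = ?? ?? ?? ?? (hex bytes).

MEM[0x0b,0x17,0x01,0x09] = ff eb 9f a3

D0: mem[0x0a..0x0e] <- [eb ff c7 6f 9b]
D1: mem[0x25..0x27] <- [a3 07 7a]
D2: mem[0x16..0x17] <- [98 eb]
D3: mem[0x07..0x0a] <- [7a 43 a3 07]
query mem[0x0b]=0xff, mem[0x17]=0xeb, mem[0x01]=0x9f, mem[0x09]=0xa3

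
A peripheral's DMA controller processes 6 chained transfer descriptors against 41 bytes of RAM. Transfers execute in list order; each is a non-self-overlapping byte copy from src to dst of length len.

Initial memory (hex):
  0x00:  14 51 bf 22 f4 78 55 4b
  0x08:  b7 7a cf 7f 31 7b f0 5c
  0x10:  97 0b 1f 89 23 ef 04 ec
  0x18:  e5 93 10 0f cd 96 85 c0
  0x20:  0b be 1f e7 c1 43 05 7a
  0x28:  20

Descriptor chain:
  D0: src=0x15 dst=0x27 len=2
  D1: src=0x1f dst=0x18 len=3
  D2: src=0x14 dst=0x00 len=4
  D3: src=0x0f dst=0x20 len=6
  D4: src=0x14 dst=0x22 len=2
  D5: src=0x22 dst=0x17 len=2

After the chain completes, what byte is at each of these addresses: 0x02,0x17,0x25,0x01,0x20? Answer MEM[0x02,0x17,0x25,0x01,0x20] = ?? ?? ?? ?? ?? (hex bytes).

MEM[0x02,0x17,0x25,0x01,0x20] = 04 23 23 ef 5c

D0: mem[0x27..0x28] <- [ef 04]
D1: mem[0x18..0x1a] <- [c0 0b be]
D2: mem[0x00..0x03] <- [23 ef 04 ec]
D3: mem[0x20..0x25] <- [5c 97 0b 1f 89 23]
D4: mem[0x22..0x23] <- [23 ef]
D5: mem[0x17..0x18] <- [23 ef]
query mem[0x02]=0x04, mem[0x17]=0x23, mem[0x25]=0x23, mem[0x01]=0xef, mem[0x20]=0x5c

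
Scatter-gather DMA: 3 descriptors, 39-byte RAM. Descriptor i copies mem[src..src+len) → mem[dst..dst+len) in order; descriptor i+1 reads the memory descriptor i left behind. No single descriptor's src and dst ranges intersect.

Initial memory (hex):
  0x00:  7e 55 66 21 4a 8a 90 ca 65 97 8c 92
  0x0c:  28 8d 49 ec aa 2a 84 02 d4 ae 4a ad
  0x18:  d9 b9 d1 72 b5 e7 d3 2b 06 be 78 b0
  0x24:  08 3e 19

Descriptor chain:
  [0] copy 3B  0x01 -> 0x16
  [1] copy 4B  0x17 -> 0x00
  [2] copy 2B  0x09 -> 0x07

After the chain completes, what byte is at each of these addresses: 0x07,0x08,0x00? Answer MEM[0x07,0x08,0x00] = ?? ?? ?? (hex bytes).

D0: mem[0x16..0x18] <- [55 66 21]
D1: mem[0x00..0x03] <- [66 21 b9 d1]
D2: mem[0x07..0x08] <- [97 8c]
query mem[0x07]=0x97, mem[0x08]=0x8c, mem[0x00]=0x66

MEM[0x07,0x08,0x00] = 97 8c 66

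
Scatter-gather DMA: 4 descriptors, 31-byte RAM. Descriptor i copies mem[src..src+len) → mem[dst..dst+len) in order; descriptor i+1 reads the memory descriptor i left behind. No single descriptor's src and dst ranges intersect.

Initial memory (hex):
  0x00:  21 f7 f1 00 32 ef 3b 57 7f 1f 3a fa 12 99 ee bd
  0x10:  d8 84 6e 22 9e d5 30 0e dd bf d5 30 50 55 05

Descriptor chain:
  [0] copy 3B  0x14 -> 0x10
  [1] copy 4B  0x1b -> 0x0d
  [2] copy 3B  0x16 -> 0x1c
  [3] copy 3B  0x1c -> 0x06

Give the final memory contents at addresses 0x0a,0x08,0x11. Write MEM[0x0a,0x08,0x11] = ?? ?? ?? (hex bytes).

[0] 0x14->0x10 len=3 : 9e d5 30
[1] 0x1b->0x0d len=4 : 30 50 55 05
[2] 0x16->0x1c len=3 : 30 0e dd
[3] 0x1c->0x06 len=3 : 30 0e dd
query mem[0x0a]=0x3a, mem[0x08]=0xdd, mem[0x11]=0xd5

MEM[0x0a,0x08,0x11] = 3a dd d5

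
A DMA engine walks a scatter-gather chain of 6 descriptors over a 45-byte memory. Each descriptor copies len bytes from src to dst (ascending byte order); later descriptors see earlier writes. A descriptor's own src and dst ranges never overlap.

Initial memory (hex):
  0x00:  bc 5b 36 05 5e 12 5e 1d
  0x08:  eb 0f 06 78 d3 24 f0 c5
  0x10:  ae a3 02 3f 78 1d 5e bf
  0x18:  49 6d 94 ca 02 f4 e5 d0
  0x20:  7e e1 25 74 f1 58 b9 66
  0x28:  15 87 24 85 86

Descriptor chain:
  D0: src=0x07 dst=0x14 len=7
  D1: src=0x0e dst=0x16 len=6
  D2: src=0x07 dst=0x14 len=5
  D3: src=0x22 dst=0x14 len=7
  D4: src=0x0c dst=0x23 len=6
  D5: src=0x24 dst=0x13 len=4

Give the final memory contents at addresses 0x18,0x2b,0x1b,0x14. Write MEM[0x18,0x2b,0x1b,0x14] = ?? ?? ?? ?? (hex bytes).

D0: mem[0x14..0x1a] <- [1d eb 0f 06 78 d3 24]
D1: mem[0x16..0x1b] <- [f0 c5 ae a3 02 3f]
D2: mem[0x14..0x18] <- [1d eb 0f 06 78]
D3: mem[0x14..0x1a] <- [25 74 f1 58 b9 66 15]
D4: mem[0x23..0x28] <- [d3 24 f0 c5 ae a3]
D5: mem[0x13..0x16] <- [24 f0 c5 ae]
query mem[0x18]=0xb9, mem[0x2b]=0x85, mem[0x1b]=0x3f, mem[0x14]=0xf0

MEM[0x18,0x2b,0x1b,0x14] = b9 85 3f f0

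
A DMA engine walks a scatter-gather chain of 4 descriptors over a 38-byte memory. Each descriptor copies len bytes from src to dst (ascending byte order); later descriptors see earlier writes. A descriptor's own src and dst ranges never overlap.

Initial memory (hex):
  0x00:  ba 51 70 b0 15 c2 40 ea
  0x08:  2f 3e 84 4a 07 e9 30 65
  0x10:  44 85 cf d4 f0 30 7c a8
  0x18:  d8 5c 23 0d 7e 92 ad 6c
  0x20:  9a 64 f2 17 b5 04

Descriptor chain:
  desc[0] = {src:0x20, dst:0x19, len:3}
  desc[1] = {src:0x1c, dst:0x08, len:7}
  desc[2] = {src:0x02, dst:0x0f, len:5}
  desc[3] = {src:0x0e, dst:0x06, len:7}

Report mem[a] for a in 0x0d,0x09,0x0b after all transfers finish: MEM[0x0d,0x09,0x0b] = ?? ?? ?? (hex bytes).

  after D0: wrote 3B at 0x19 = 9a64f2
  after D1: wrote 7B at 0x08 = 7e92ad6c9a64f2
  after D2: wrote 5B at 0x0f = 70b015c240
  after D3: wrote 7B at 0x06 = f270b015c240f0
query mem[0x0d]=0x64, mem[0x09]=0x15, mem[0x0b]=0x40

MEM[0x0d,0x09,0x0b] = 64 15 40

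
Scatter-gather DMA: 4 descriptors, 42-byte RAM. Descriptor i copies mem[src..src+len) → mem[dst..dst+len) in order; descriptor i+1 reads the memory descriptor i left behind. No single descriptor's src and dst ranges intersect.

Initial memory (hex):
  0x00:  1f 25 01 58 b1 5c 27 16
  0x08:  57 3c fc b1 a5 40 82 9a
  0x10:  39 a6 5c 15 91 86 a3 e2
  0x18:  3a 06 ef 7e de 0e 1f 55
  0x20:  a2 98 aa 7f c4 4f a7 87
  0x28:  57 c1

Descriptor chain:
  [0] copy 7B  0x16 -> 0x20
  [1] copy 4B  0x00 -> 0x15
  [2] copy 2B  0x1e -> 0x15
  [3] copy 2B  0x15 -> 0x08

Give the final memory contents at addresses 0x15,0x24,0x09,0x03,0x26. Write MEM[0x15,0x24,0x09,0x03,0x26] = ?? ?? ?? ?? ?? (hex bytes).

  after D0: wrote 7B at 0x20 = a3e23a06ef7ede
  after D1: wrote 4B at 0x15 = 1f250158
  after D2: wrote 2B at 0x15 = 1f55
  after D3: wrote 2B at 0x08 = 1f55
query mem[0x15]=0x1f, mem[0x24]=0xef, mem[0x09]=0x55, mem[0x03]=0x58, mem[0x26]=0xde

MEM[0x15,0x24,0x09,0x03,0x26] = 1f ef 55 58 de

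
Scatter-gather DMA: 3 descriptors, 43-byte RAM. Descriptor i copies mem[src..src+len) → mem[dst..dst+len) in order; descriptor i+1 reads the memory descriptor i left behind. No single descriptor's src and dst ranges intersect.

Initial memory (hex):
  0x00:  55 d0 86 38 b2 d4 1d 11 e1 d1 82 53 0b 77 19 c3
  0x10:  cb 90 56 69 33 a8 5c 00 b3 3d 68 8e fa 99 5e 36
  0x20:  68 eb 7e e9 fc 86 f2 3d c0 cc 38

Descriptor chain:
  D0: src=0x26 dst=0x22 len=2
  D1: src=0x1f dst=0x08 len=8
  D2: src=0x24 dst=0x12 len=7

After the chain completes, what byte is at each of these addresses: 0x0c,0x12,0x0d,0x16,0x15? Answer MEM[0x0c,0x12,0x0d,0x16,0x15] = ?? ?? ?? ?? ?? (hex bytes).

MEM[0x0c,0x12,0x0d,0x16,0x15] = 3d fc fc c0 3d

#0 dst[0x22+2] := {0xf2,0x3d}
#1 dst[0x08+8] := {0x36,0x68,0xeb,0xf2,0x3d,0xfc,0x86,0xf2}
#2 dst[0x12+7] := {0xfc,0x86,0xf2,0x3d,0xc0,0xcc,0x38}
query mem[0x0c]=0x3d, mem[0x12]=0xfc, mem[0x0d]=0xfc, mem[0x16]=0xc0, mem[0x15]=0x3d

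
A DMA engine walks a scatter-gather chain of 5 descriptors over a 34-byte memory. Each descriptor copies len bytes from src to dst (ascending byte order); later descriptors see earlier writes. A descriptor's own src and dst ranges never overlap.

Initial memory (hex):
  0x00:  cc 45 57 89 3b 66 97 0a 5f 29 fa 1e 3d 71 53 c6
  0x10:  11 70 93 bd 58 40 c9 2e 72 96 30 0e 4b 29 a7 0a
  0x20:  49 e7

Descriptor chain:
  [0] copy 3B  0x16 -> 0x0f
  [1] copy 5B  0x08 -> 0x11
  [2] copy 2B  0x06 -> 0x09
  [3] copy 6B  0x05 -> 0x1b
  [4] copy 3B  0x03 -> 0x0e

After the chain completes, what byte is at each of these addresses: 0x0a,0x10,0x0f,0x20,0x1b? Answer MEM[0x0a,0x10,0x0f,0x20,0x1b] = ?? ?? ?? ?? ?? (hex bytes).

#0 dst[0x0f+3] := {0xc9,0x2e,0x72}
#1 dst[0x11+5] := {0x5f,0x29,0xfa,0x1e,0x3d}
#2 dst[0x09+2] := {0x97,0x0a}
#3 dst[0x1b+6] := {0x66,0x97,0x0a,0x5f,0x97,0x0a}
#4 dst[0x0e+3] := {0x89,0x3b,0x66}
query mem[0x0a]=0x0a, mem[0x10]=0x66, mem[0x0f]=0x3b, mem[0x20]=0x0a, mem[0x1b]=0x66

MEM[0x0a,0x10,0x0f,0x20,0x1b] = 0a 66 3b 0a 66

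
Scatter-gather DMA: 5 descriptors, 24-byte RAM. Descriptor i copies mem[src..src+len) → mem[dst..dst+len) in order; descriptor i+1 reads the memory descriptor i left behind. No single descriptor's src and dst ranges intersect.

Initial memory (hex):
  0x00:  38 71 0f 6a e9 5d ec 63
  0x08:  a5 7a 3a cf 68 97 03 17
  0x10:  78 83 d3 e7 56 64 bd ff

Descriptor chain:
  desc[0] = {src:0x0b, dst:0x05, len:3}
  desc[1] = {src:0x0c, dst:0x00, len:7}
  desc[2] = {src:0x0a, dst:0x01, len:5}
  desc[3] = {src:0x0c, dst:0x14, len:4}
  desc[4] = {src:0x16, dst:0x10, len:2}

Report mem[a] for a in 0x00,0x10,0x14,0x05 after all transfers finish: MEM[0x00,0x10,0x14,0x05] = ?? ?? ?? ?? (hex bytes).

MEM[0x00,0x10,0x14,0x05] = 68 03 68 03

D0: mem[0x05..0x07] <- [cf 68 97]
D1: mem[0x00..0x06] <- [68 97 03 17 78 83 d3]
D2: mem[0x01..0x05] <- [3a cf 68 97 03]
D3: mem[0x14..0x17] <- [68 97 03 17]
D4: mem[0x10..0x11] <- [03 17]
query mem[0x00]=0x68, mem[0x10]=0x03, mem[0x14]=0x68, mem[0x05]=0x03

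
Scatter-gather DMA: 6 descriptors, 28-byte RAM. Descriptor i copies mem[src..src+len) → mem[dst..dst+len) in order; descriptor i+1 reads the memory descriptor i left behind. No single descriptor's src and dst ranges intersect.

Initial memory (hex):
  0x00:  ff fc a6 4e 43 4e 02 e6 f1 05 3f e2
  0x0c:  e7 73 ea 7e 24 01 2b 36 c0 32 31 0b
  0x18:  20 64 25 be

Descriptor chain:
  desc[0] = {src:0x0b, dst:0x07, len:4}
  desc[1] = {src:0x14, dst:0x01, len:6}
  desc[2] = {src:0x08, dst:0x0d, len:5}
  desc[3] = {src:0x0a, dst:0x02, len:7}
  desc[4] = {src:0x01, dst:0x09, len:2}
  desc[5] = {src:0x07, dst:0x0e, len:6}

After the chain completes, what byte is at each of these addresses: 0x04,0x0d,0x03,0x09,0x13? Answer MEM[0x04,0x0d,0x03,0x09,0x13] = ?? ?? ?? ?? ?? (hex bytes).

MEM[0x04,0x0d,0x03,0x09,0x13] = e7 e7 e2 c0 e7

  after D0: wrote 4B at 0x07 = e2e773ea
  after D1: wrote 6B at 0x01 = c032310b2064
  after D2: wrote 5B at 0x0d = e773eae2e7
  after D3: wrote 7B at 0x02 = eae2e7e773eae2
  after D4: wrote 2B at 0x09 = c0ea
  after D5: wrote 6B at 0x0e = eae2c0eae2e7
query mem[0x04]=0xe7, mem[0x0d]=0xe7, mem[0x03]=0xe2, mem[0x09]=0xc0, mem[0x13]=0xe7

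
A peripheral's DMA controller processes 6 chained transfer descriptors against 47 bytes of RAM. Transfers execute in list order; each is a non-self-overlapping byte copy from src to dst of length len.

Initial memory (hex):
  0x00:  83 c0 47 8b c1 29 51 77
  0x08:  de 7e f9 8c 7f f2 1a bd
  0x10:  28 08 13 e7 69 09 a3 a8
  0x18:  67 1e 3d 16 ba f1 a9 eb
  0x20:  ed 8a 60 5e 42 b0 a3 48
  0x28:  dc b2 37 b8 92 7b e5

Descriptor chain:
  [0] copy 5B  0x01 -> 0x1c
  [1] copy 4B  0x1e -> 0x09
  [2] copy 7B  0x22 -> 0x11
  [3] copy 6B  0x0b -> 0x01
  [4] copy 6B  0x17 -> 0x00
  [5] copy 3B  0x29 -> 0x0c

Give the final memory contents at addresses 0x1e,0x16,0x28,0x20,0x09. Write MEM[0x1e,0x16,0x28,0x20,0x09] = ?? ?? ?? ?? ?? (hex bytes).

MEM[0x1e,0x16,0x28,0x20,0x09] = 8b 48 dc 29 8b

  after D0: wrote 5B at 0x1c = c0478bc129
  after D1: wrote 4B at 0x09 = 8bc1298a
  after D2: wrote 7B at 0x11 = 605e42b0a348dc
  after D3: wrote 6B at 0x01 = 298af21abd28
  after D4: wrote 6B at 0x00 = dc671e3d16c0
  after D5: wrote 3B at 0x0c = b237b8
query mem[0x1e]=0x8b, mem[0x16]=0x48, mem[0x28]=0xdc, mem[0x20]=0x29, mem[0x09]=0x8b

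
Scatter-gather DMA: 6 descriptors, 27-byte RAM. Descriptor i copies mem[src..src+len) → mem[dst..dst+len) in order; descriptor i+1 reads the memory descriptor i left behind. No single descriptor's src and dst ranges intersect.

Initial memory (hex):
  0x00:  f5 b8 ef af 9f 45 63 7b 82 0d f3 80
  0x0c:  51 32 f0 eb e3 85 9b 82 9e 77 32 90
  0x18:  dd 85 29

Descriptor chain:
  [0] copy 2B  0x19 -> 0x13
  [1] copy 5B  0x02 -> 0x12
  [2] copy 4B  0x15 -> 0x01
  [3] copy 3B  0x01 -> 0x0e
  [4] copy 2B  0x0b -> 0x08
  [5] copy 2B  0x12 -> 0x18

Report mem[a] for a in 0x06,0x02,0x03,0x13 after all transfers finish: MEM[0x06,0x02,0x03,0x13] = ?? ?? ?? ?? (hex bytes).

[0] 0x19->0x13 len=2 : 85 29
[1] 0x02->0x12 len=5 : ef af 9f 45 63
[2] 0x15->0x01 len=4 : 45 63 90 dd
[3] 0x01->0x0e len=3 : 45 63 90
[4] 0x0b->0x08 len=2 : 80 51
[5] 0x12->0x18 len=2 : ef af
query mem[0x06]=0x63, mem[0x02]=0x63, mem[0x03]=0x90, mem[0x13]=0xaf

MEM[0x06,0x02,0x03,0x13] = 63 63 90 af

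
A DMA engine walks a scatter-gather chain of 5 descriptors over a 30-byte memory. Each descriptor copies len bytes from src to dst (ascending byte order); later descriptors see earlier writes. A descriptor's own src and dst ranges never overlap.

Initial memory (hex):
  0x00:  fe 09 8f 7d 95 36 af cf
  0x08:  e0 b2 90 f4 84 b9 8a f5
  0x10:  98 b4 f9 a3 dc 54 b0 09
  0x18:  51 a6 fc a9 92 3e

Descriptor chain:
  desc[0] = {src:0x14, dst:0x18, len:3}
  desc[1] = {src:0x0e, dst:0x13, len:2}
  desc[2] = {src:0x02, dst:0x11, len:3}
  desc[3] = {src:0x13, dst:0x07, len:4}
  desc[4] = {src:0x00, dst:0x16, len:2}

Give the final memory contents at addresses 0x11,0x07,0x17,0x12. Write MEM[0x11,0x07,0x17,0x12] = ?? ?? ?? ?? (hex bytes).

MEM[0x11,0x07,0x17,0x12] = 8f 95 09 7d

D0: mem[0x18..0x1a] <- [dc 54 b0]
D1: mem[0x13..0x14] <- [8a f5]
D2: mem[0x11..0x13] <- [8f 7d 95]
D3: mem[0x07..0x0a] <- [95 f5 54 b0]
D4: mem[0x16..0x17] <- [fe 09]
query mem[0x11]=0x8f, mem[0x07]=0x95, mem[0x17]=0x09, mem[0x12]=0x7d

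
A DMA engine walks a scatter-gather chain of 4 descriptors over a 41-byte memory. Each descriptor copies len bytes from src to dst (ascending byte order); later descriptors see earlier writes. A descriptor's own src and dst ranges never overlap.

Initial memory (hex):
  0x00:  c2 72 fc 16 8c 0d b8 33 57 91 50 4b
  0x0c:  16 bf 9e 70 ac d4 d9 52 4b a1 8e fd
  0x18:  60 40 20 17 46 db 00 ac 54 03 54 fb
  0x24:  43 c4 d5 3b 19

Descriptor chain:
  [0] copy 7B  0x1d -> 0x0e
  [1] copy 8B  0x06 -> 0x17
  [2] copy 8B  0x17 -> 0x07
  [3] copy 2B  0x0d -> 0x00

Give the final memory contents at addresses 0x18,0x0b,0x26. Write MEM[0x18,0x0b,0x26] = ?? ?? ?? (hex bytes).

D0: mem[0x0e..0x14] <- [db 00 ac 54 03 54 fb]
D1: mem[0x17..0x1e] <- [b8 33 57 91 50 4b 16 bf]
D2: mem[0x07..0x0e] <- [b8 33 57 91 50 4b 16 bf]
D3: mem[0x00..0x01] <- [16 bf]
query mem[0x18]=0x33, mem[0x0b]=0x50, mem[0x26]=0xd5

MEM[0x18,0x0b,0x26] = 33 50 d5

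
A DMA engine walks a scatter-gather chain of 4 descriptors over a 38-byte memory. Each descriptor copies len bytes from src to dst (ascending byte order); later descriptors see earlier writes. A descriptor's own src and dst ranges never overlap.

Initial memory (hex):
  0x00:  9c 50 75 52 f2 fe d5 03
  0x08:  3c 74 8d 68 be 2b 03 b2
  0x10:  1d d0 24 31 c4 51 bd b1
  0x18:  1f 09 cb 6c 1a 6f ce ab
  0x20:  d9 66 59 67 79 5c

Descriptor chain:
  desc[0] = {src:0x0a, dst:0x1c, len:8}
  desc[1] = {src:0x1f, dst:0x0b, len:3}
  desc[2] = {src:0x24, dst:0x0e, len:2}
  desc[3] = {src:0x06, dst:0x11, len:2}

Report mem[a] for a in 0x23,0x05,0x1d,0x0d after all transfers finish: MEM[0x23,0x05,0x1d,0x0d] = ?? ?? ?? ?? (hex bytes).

  after D0: wrote 8B at 0x1c = 8d68be2b03b21dd0
  after D1: wrote 3B at 0x0b = 2b03b2
  after D2: wrote 2B at 0x0e = 795c
  after D3: wrote 2B at 0x11 = d503
query mem[0x23]=0xd0, mem[0x05]=0xfe, mem[0x1d]=0x68, mem[0x0d]=0xb2

MEM[0x23,0x05,0x1d,0x0d] = d0 fe 68 b2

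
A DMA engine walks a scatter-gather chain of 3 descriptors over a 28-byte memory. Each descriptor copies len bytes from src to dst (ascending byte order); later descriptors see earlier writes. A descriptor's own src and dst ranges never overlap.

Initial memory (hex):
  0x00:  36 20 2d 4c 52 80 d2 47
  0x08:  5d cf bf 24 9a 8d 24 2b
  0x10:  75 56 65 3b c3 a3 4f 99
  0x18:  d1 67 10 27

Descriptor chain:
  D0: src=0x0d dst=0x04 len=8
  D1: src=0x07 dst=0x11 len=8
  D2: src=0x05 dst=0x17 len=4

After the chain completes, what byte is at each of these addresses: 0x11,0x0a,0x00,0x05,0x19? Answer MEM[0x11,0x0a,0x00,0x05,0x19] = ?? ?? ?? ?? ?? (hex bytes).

MEM[0x11,0x0a,0x00,0x05,0x19] = 75 3b 36 24 75

#0 dst[0x04+8] := {0x8d,0x24,0x2b,0x75,0x56,0x65,0x3b,0xc3}
#1 dst[0x11+8] := {0x75,0x56,0x65,0x3b,0xc3,0x9a,0x8d,0x24}
#2 dst[0x17+4] := {0x24,0x2b,0x75,0x56}
query mem[0x11]=0x75, mem[0x0a]=0x3b, mem[0x00]=0x36, mem[0x05]=0x24, mem[0x19]=0x75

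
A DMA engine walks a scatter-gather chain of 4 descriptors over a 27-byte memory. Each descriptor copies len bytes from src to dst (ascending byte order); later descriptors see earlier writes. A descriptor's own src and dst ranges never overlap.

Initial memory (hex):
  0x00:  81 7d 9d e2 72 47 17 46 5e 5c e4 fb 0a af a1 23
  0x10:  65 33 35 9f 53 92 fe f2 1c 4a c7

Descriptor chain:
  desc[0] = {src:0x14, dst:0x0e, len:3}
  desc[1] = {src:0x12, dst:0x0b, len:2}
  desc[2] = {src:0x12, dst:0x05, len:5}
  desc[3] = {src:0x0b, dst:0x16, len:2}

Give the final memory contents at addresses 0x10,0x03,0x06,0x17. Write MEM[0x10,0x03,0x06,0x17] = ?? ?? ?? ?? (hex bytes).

#0 dst[0x0e+3] := {0x53,0x92,0xfe}
#1 dst[0x0b+2] := {0x35,0x9f}
#2 dst[0x05+5] := {0x35,0x9f,0x53,0x92,0xfe}
#3 dst[0x16+2] := {0x35,0x9f}
query mem[0x10]=0xfe, mem[0x03]=0xe2, mem[0x06]=0x9f, mem[0x17]=0x9f

MEM[0x10,0x03,0x06,0x17] = fe e2 9f 9f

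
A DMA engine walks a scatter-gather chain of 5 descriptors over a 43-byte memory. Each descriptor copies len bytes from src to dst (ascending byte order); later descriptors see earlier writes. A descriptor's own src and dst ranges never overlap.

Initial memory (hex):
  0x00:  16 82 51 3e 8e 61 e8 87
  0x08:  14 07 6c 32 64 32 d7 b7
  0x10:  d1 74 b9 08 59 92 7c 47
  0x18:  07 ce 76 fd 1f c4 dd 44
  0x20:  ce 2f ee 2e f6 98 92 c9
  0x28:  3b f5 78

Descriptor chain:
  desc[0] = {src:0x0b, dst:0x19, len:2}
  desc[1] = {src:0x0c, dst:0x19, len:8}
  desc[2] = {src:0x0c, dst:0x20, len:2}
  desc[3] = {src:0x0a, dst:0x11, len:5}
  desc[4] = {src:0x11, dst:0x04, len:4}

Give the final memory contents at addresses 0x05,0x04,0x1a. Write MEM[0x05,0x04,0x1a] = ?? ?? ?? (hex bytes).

MEM[0x05,0x04,0x1a] = 32 6c 32

#0 dst[0x19+2] := {0x32,0x64}
#1 dst[0x19+8] := {0x64,0x32,0xd7,0xb7,0xd1,0x74,0xb9,0x08}
#2 dst[0x20+2] := {0x64,0x32}
#3 dst[0x11+5] := {0x6c,0x32,0x64,0x32,0xd7}
#4 dst[0x04+4] := {0x6c,0x32,0x64,0x32}
query mem[0x05]=0x32, mem[0x04]=0x6c, mem[0x1a]=0x32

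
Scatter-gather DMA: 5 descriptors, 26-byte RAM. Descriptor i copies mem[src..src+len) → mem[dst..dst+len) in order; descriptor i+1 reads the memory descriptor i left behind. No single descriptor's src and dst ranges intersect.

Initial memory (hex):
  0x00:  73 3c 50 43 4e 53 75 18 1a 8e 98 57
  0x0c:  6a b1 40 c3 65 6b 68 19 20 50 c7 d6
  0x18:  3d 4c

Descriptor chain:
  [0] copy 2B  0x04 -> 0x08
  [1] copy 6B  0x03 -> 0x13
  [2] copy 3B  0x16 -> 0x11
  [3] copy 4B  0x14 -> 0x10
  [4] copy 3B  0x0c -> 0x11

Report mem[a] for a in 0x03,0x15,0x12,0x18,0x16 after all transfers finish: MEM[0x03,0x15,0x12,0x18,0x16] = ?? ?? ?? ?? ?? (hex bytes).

#0 dst[0x08+2] := {0x4e,0x53}
#1 dst[0x13+6] := {0x43,0x4e,0x53,0x75,0x18,0x4e}
#2 dst[0x11+3] := {0x75,0x18,0x4e}
#3 dst[0x10+4] := {0x4e,0x53,0x75,0x18}
#4 dst[0x11+3] := {0x6a,0xb1,0x40}
query mem[0x03]=0x43, mem[0x15]=0x53, mem[0x12]=0xb1, mem[0x18]=0x4e, mem[0x16]=0x75

MEM[0x03,0x15,0x12,0x18,0x16] = 43 53 b1 4e 75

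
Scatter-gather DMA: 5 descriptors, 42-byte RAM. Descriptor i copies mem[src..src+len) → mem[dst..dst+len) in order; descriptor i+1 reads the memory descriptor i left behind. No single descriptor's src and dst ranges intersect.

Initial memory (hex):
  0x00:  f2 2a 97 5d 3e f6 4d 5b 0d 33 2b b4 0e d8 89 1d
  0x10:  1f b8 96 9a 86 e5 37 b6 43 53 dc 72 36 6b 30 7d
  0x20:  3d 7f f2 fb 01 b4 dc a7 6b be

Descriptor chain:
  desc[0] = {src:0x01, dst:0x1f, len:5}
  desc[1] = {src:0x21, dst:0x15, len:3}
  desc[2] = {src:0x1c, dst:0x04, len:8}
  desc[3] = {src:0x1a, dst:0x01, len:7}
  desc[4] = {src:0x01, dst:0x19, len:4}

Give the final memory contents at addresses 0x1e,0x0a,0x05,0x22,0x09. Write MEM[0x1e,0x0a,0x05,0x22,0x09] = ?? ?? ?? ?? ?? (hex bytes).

MEM[0x1e,0x0a,0x05,0x22,0x09] = 30 3e 30 3e 5d

  after D0: wrote 5B at 0x1f = 2a975d3ef6
  after D1: wrote 3B at 0x15 = 5d3ef6
  after D2: wrote 8B at 0x04 = 366b302a975d3ef6
  after D3: wrote 7B at 0x01 = dc72366b302a97
  after D4: wrote 4B at 0x19 = dc72366b
query mem[0x1e]=0x30, mem[0x0a]=0x3e, mem[0x05]=0x30, mem[0x22]=0x3e, mem[0x09]=0x5d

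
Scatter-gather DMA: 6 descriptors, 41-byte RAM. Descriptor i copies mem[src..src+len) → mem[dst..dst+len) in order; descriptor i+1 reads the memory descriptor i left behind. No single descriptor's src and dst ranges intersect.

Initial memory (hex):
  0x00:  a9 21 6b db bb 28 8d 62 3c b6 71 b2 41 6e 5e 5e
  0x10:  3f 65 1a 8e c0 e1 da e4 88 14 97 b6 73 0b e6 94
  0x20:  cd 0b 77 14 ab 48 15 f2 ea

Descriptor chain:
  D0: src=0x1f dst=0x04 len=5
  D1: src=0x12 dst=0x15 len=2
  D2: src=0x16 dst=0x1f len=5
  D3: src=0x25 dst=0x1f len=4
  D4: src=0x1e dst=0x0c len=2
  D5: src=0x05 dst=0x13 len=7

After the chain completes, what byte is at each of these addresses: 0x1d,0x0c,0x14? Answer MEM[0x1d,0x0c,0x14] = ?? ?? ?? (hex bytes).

#0 dst[0x04+5] := {0x94,0xcd,0x0b,0x77,0x14}
#1 dst[0x15+2] := {0x1a,0x8e}
#2 dst[0x1f+5] := {0x8e,0xe4,0x88,0x14,0x97}
#3 dst[0x1f+4] := {0x48,0x15,0xf2,0xea}
#4 dst[0x0c+2] := {0xe6,0x48}
#5 dst[0x13+7] := {0xcd,0x0b,0x77,0x14,0xb6,0x71,0xb2}
query mem[0x1d]=0x0b, mem[0x0c]=0xe6, mem[0x14]=0x0b

MEM[0x1d,0x0c,0x14] = 0b e6 0b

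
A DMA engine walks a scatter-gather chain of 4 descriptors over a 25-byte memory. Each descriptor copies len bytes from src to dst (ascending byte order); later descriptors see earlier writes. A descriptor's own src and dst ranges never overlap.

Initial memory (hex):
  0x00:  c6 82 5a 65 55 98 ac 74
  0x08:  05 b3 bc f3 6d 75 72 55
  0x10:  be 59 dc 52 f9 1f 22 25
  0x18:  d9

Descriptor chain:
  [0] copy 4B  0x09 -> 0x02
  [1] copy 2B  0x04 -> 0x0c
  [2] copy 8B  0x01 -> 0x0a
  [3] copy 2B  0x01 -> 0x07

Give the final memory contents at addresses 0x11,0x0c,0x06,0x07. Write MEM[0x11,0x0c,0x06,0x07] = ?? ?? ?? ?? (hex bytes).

[0] 0x09->0x02 len=4 : b3 bc f3 6d
[1] 0x04->0x0c len=2 : f3 6d
[2] 0x01->0x0a len=8 : 82 b3 bc f3 6d ac 74 05
[3] 0x01->0x07 len=2 : 82 b3
query mem[0x11]=0x05, mem[0x0c]=0xbc, mem[0x06]=0xac, mem[0x07]=0x82

MEM[0x11,0x0c,0x06,0x07] = 05 bc ac 82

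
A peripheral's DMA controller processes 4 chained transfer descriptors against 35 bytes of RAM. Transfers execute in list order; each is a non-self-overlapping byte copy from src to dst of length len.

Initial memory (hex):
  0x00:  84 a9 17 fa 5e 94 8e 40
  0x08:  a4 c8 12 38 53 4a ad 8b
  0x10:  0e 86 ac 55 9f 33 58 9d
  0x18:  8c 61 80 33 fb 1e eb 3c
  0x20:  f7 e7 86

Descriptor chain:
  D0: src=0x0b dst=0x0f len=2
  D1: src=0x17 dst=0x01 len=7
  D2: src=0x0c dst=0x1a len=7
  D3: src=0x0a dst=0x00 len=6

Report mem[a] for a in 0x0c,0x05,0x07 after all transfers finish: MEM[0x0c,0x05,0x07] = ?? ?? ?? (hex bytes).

[0] 0x0b->0x0f len=2 : 38 53
[1] 0x17->0x01 len=7 : 9d 8c 61 80 33 fb 1e
[2] 0x0c->0x1a len=7 : 53 4a ad 38 53 86 ac
[3] 0x0a->0x00 len=6 : 12 38 53 4a ad 38
query mem[0x0c]=0x53, mem[0x05]=0x38, mem[0x07]=0x1e

MEM[0x0c,0x05,0x07] = 53 38 1e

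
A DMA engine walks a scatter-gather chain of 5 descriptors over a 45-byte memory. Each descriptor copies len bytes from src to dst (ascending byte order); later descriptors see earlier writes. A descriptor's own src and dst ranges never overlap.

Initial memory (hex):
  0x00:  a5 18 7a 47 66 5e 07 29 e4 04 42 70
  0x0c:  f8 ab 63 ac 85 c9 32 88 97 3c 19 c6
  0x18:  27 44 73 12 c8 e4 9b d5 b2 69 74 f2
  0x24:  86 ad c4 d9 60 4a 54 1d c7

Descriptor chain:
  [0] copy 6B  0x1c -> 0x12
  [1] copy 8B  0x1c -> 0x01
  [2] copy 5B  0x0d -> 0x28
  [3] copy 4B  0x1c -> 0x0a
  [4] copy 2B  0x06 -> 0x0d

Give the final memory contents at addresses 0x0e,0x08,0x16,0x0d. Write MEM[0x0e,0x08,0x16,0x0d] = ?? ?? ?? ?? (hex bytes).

D0: mem[0x12..0x17] <- [c8 e4 9b d5 b2 69]
D1: mem[0x01..0x08] <- [c8 e4 9b d5 b2 69 74 f2]
D2: mem[0x28..0x2c] <- [ab 63 ac 85 c9]
D3: mem[0x0a..0x0d] <- [c8 e4 9b d5]
D4: mem[0x0d..0x0e] <- [69 74]
query mem[0x0e]=0x74, mem[0x08]=0xf2, mem[0x16]=0xb2, mem[0x0d]=0x69

MEM[0x0e,0x08,0x16,0x0d] = 74 f2 b2 69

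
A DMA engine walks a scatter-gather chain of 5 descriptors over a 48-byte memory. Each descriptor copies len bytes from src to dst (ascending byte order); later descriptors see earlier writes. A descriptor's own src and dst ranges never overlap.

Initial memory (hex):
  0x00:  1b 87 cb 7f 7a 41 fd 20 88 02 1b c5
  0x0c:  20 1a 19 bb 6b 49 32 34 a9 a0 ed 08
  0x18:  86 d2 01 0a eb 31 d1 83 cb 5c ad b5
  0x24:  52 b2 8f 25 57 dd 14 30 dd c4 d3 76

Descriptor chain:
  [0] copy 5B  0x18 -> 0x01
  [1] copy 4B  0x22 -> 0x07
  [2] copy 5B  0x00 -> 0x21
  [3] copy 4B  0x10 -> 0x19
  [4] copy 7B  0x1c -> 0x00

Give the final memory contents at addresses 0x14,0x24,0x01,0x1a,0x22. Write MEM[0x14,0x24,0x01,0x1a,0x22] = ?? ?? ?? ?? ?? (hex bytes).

MEM[0x14,0x24,0x01,0x1a,0x22] = a9 01 31 49 86

#0 dst[0x01+5] := {0x86,0xd2,0x01,0x0a,0xeb}
#1 dst[0x07+4] := {0xad,0xb5,0x52,0xb2}
#2 dst[0x21+5] := {0x1b,0x86,0xd2,0x01,0x0a}
#3 dst[0x19+4] := {0x6b,0x49,0x32,0x34}
#4 dst[0x00+7] := {0x34,0x31,0xd1,0x83,0xcb,0x1b,0x86}
query mem[0x14]=0xa9, mem[0x24]=0x01, mem[0x01]=0x31, mem[0x1a]=0x49, mem[0x22]=0x86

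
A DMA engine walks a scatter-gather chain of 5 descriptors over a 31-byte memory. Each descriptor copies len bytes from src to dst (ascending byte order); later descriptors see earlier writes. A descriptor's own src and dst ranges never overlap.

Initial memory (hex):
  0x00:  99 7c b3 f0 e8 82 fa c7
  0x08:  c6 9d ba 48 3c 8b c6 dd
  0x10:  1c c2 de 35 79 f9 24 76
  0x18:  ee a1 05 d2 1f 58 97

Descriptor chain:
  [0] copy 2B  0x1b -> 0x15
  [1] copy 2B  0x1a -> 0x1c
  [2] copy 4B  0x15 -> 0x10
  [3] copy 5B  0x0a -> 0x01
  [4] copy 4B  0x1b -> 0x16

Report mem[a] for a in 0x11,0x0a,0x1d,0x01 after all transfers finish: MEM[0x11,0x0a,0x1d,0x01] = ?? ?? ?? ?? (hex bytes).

  after D0: wrote 2B at 0x15 = d21f
  after D1: wrote 2B at 0x1c = 05d2
  after D2: wrote 4B at 0x10 = d21f76ee
  after D3: wrote 5B at 0x01 = ba483c8bc6
  after D4: wrote 4B at 0x16 = d205d297
query mem[0x11]=0x1f, mem[0x0a]=0xba, mem[0x1d]=0xd2, mem[0x01]=0xba

MEM[0x11,0x0a,0x1d,0x01] = 1f ba d2 ba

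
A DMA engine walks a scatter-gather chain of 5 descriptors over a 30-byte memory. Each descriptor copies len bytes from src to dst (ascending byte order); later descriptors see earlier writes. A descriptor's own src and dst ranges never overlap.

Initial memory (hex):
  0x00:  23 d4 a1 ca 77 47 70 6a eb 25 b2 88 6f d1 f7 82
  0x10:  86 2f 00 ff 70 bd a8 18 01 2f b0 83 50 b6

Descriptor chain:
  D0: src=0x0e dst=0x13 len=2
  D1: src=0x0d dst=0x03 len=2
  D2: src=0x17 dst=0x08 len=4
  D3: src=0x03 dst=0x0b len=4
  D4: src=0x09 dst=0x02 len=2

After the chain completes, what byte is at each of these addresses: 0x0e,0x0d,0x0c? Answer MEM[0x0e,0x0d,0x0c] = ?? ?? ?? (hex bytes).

MEM[0x0e,0x0d,0x0c] = 70 47 f7

  after D0: wrote 2B at 0x13 = f782
  after D1: wrote 2B at 0x03 = d1f7
  after D2: wrote 4B at 0x08 = 18012fb0
  after D3: wrote 4B at 0x0b = d1f74770
  after D4: wrote 2B at 0x02 = 012f
query mem[0x0e]=0x70, mem[0x0d]=0x47, mem[0x0c]=0xf7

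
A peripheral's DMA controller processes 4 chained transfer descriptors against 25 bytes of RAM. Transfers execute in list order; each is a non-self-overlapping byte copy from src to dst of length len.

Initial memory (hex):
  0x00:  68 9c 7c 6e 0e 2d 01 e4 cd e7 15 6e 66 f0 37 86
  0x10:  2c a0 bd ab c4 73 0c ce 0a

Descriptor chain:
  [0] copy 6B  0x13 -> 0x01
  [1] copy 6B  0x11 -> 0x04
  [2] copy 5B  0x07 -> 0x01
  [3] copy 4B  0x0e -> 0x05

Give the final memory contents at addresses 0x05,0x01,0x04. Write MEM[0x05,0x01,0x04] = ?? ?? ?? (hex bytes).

MEM[0x05,0x01,0x04] = 37 c4 15

#0 dst[0x01+6] := {0xab,0xc4,0x73,0x0c,0xce,0x0a}
#1 dst[0x04+6] := {0xa0,0xbd,0xab,0xc4,0x73,0x0c}
#2 dst[0x01+5] := {0xc4,0x73,0x0c,0x15,0x6e}
#3 dst[0x05+4] := {0x37,0x86,0x2c,0xa0}
query mem[0x05]=0x37, mem[0x01]=0xc4, mem[0x04]=0x15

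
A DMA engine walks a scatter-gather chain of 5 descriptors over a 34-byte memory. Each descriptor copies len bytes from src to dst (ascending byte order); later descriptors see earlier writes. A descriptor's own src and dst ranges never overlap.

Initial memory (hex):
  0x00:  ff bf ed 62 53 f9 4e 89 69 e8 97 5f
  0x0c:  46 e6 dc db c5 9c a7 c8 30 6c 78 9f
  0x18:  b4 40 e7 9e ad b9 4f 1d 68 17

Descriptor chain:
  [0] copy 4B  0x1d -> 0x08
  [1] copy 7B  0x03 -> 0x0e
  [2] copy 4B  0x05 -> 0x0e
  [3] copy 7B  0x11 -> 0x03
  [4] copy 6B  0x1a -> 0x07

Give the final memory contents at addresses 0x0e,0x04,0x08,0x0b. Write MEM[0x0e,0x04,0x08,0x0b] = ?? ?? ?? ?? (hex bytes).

#0 dst[0x08+4] := {0xb9,0x4f,0x1d,0x68}
#1 dst[0x0e+7] := {0x62,0x53,0xf9,0x4e,0x89,0xb9,0x4f}
#2 dst[0x0e+4] := {0xf9,0x4e,0x89,0xb9}
#3 dst[0x03+7] := {0xb9,0x89,0xb9,0x4f,0x6c,0x78,0x9f}
#4 dst[0x07+6] := {0xe7,0x9e,0xad,0xb9,0x4f,0x1d}
query mem[0x0e]=0xf9, mem[0x04]=0x89, mem[0x08]=0x9e, mem[0x0b]=0x4f

MEM[0x0e,0x04,0x08,0x0b] = f9 89 9e 4f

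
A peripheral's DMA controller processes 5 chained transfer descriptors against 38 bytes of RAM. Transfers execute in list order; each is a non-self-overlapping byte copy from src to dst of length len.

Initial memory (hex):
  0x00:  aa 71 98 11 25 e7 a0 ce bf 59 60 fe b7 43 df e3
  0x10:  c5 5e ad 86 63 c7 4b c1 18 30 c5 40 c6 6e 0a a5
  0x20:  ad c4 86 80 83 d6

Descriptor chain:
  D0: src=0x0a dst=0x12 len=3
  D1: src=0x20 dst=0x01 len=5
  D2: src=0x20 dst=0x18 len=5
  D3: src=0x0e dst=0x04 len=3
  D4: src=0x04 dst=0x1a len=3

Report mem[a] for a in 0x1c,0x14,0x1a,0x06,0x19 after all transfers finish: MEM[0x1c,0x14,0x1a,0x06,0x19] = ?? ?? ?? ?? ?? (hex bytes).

[0] 0x0a->0x12 len=3 : 60 fe b7
[1] 0x20->0x01 len=5 : ad c4 86 80 83
[2] 0x20->0x18 len=5 : ad c4 86 80 83
[3] 0x0e->0x04 len=3 : df e3 c5
[4] 0x04->0x1a len=3 : df e3 c5
query mem[0x1c]=0xc5, mem[0x14]=0xb7, mem[0x1a]=0xdf, mem[0x06]=0xc5, mem[0x19]=0xc4

MEM[0x1c,0x14,0x1a,0x06,0x19] = c5 b7 df c5 c4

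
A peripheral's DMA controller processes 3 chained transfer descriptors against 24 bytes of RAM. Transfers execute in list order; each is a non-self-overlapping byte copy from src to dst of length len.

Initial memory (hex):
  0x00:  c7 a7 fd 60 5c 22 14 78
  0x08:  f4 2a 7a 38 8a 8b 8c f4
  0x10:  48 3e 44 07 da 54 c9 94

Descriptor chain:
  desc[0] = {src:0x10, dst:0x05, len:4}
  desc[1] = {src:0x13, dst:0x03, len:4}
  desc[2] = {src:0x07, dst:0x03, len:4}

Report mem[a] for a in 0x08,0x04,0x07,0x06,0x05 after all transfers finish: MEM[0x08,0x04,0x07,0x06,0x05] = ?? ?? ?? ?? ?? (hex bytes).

MEM[0x08,0x04,0x07,0x06,0x05] = 07 07 44 7a 2a

D0: mem[0x05..0x08] <- [48 3e 44 07]
D1: mem[0x03..0x06] <- [07 da 54 c9]
D2: mem[0x03..0x06] <- [44 07 2a 7a]
query mem[0x08]=0x07, mem[0x04]=0x07, mem[0x07]=0x44, mem[0x06]=0x7a, mem[0x05]=0x2a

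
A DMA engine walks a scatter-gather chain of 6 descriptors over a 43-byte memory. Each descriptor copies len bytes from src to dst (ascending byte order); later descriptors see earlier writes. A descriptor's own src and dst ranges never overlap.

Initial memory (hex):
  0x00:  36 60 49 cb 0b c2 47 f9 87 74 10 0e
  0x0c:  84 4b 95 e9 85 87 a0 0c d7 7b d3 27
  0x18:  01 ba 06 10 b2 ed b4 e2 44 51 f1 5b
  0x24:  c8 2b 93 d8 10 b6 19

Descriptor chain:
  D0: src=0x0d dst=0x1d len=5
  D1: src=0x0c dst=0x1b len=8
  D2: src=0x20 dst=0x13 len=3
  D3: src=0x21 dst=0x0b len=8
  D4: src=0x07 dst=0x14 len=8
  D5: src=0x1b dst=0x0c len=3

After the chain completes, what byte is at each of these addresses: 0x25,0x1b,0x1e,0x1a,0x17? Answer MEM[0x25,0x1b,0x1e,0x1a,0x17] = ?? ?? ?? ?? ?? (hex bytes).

D0: mem[0x1d..0x21] <- [4b 95 e9 85 87]
D1: mem[0x1b..0x22] <- [84 4b 95 e9 85 87 a0 0c]
D2: mem[0x13..0x15] <- [87 a0 0c]
D3: mem[0x0b..0x12] <- [a0 0c 5b c8 2b 93 d8 10]
D4: mem[0x14..0x1b] <- [f9 87 74 10 a0 0c 5b c8]
D5: mem[0x0c..0x0e] <- [c8 4b 95]
query mem[0x25]=0x2b, mem[0x1b]=0xc8, mem[0x1e]=0xe9, mem[0x1a]=0x5b, mem[0x17]=0x10

MEM[0x25,0x1b,0x1e,0x1a,0x17] = 2b c8 e9 5b 10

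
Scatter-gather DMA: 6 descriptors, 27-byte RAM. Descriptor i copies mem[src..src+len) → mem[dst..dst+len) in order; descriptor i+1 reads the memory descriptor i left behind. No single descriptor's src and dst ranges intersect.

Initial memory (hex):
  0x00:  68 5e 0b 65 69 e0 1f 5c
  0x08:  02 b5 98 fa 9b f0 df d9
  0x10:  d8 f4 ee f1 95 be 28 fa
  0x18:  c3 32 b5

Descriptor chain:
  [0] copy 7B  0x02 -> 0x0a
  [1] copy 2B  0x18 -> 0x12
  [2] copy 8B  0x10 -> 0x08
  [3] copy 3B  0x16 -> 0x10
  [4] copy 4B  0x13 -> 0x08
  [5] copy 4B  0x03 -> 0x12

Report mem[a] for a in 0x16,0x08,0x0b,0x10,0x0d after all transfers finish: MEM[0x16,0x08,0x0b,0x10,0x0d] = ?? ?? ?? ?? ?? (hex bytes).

MEM[0x16,0x08,0x0b,0x10,0x0d] = 28 32 28 28 be

D0: mem[0x0a..0x10] <- [0b 65 69 e0 1f 5c 02]
D1: mem[0x12..0x13] <- [c3 32]
D2: mem[0x08..0x0f] <- [02 f4 c3 32 95 be 28 fa]
D3: mem[0x10..0x12] <- [28 fa c3]
D4: mem[0x08..0x0b] <- [32 95 be 28]
D5: mem[0x12..0x15] <- [65 69 e0 1f]
query mem[0x16]=0x28, mem[0x08]=0x32, mem[0x0b]=0x28, mem[0x10]=0x28, mem[0x0d]=0xbe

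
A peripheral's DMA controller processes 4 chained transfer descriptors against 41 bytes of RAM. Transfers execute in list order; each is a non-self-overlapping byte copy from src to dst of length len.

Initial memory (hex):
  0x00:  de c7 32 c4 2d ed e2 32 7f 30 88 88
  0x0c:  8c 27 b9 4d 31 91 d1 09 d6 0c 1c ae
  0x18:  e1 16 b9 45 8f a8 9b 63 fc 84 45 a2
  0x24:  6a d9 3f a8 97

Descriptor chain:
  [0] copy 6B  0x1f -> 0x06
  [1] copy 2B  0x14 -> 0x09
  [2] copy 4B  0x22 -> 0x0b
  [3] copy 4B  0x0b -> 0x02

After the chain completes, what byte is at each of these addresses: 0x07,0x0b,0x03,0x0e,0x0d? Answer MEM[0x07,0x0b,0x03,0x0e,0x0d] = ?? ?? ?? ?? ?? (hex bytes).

MEM[0x07,0x0b,0x03,0x0e,0x0d] = fc 45 a2 d9 6a

[0] 0x1f->0x06 len=6 : 63 fc 84 45 a2 6a
[1] 0x14->0x09 len=2 : d6 0c
[2] 0x22->0x0b len=4 : 45 a2 6a d9
[3] 0x0b->0x02 len=4 : 45 a2 6a d9
query mem[0x07]=0xfc, mem[0x0b]=0x45, mem[0x03]=0xa2, mem[0x0e]=0xd9, mem[0x0d]=0x6a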